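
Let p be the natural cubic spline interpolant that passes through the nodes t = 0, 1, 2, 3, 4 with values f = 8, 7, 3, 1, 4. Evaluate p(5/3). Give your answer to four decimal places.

With M_i denoting the second derivative at x_i, h_i = 1, 1, 1, 1, and Δ_i = (y_(i+1) − y_i)/h_i = -1, -4, -2, 3:
  1·M_0 + 4·M_1 + 1·M_2 = 6(Δ_1 - Δ_0) = -18
  1·M_1 + 4·M_2 + 1·M_3 = 6(Δ_2 - Δ_1) = 12
  1·M_2 + 4·M_3 + 1·M_4 = 6(Δ_3 - Δ_2) = 30
Natural end conditions: M_0 = M_4 = 0.
Forward elimination and back-substitution give M_0 = 0, M_1 = -36/7, M_2 = 18/7, M_3 = 48/7, M_4 = 0.
On [1, 2], p(t) = 7 - 19/7·(t - 1) - 18/7·(t - 1)² + 9/7·(t - 1)³.
With (t - 1) = 2/3: p(5/3) = 31/7.

4.4286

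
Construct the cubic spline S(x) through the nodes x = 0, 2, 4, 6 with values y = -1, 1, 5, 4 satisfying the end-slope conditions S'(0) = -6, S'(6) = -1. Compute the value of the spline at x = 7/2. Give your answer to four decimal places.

Put m_i = S'' at the i-th knot. Here h = (2, 2, 2) and Δ = (1, 2, -1/2), so the interior equations h_(i-1)·m_(i-1) + 2(h_(i-1)+h_i)·m_i + h_i·m_(i+1) = 6(Δ_i − Δ_(i-1)) read
  2·m_0 + 8·m_1 + 2·m_2 = 6(Δ_1 - Δ_0) = 6
  2·m_1 + 8·m_2 + 2·m_3 = 6(Δ_2 - Δ_1) = -15
Clamped end conditions give two more equations: 2h_0·m_0 + h_0·m_1 = 6(Δ_0 - S'(0)) = 42 and h_2·m_2 + 2h_2·m_3 = 6(S'(6) - Δ_2) = -3.
Hence m_0 = 341/30, m_1 = -26/15, m_2 = -43/30, m_3 = -1/30.
On [2, 4], S(x) = 1 + 109/30·(x - 2) - 13/15·(x - 2)² + 1/40·(x - 2)³.
With (x - 2) = 3/2: S(7/2) = 1467/320.

4.5844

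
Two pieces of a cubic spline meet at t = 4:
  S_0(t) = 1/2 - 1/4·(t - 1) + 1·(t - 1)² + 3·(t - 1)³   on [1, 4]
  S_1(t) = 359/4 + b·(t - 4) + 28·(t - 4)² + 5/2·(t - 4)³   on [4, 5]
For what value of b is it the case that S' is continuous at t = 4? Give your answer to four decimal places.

S_0'(t) = -1/4 + 2·(t - 1) + 9·(t - 1)², so S_0'(4) = 347/4. On the right, S_1'(4) = b, so b = 347/4.

86.7500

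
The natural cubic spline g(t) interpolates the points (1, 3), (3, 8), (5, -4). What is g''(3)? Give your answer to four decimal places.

-6.3750

With m_i denoting the second derivative at x_i, h_i = 2, 2, and Δ_i = (y_(i+1) − y_i)/h_i = 5/2, -6:
  2·m_0 + 8·m_1 + 2·m_2 = 6(Δ_1 - Δ_0) = -51
Natural end conditions: m_0 = m_2 = 0.
Solving: m_0 = 0, m_1 = -51/8, m_2 = 0.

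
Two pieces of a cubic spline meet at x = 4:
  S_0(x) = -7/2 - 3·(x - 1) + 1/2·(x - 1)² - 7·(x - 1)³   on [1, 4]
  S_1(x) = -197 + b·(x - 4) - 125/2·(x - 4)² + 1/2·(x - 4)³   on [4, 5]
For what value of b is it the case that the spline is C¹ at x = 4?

S_0'(x) = -3 + 1·(x - 1) - 21·(x - 1)², so S_0'(4) = -189. On the right, S_1'(4) = b, so b = -189.

-189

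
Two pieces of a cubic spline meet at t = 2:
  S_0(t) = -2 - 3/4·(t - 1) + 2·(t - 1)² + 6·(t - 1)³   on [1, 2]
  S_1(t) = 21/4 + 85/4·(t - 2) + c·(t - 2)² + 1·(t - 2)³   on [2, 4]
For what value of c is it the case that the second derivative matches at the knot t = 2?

S_0''(t) = 4 + 36·(t - 1), so S_0''(2) = 40. On the right, S_1''(2) = 2c, so c = 20.

20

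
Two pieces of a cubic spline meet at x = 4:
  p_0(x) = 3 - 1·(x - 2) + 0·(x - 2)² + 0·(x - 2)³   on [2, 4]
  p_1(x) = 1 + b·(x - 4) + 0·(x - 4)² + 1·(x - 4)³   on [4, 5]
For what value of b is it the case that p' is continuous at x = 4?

-1

p_0'(x) = -1 + 0·(x - 2) + 0·(x - 2)², so p_0'(4) = -1. On the right, p_1'(4) = b, so b = -1.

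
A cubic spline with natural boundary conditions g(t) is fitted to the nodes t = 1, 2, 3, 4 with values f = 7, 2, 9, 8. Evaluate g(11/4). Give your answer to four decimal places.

With m_i denoting the second derivative at x_i, h_i = 1, 1, 1, and Δ_i = (y_(i+1) − y_i)/h_i = -5, 7, -1:
  1·m_0 + 4·m_1 + 1·m_2 = 6(Δ_1 - Δ_0) = 72
  1·m_1 + 4·m_2 + 1·m_3 = 6(Δ_2 - Δ_1) = -48
Natural end conditions: m_0 = m_3 = 0.
Forward elimination and back-substitution give m_0 = 0, m_1 = 112/5, m_2 = -88/5, m_3 = 0.
On [2, 3], g(t) = 2 + 37/15·(t - 2) + 56/5·(t - 2)² - 20/3·(t - 2)³.
With (t - 2) = 3/4: g(11/4) = 587/80.

7.3375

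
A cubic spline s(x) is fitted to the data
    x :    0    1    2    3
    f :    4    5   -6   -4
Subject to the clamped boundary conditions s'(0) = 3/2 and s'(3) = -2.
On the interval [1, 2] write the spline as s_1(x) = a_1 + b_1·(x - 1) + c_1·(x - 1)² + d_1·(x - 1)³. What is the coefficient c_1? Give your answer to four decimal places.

-14.9667

With m_i denoting the second derivative at x_i, h_i = 1, 1, 1, and Δ_i = (y_(i+1) − y_i)/h_i = 1, -11, 2:
  1·m_0 + 4·m_1 + 1·m_2 = 6(Δ_1 - Δ_0) = -72
  1·m_1 + 4·m_2 + 1·m_3 = 6(Δ_2 - Δ_1) = 78
Clamped end conditions give two more equations: 2h_0·m_0 + h_0·m_1 = 6(Δ_0 - s'(0)) = -3 and h_2·m_2 + 2h_2·m_3 = 6(s'(3) - Δ_2) = -24.
Forward elimination and back-substitution give m_0 = 202/15, m_1 = -449/15, m_2 = 514/15, m_3 = -437/15.
On [1, 2], with s_1(x) = a_1 + b_1·(x - 1) + c_1·(x - 1)² + d_1·(x - 1)³: c_1 = m_1/2 = -449/30, d_1 = (m_2 - m_1)/(6h_1) = 107/10, b_1 = Δ_1 - h_1(2m_1 + m_2)/6 = -101/15.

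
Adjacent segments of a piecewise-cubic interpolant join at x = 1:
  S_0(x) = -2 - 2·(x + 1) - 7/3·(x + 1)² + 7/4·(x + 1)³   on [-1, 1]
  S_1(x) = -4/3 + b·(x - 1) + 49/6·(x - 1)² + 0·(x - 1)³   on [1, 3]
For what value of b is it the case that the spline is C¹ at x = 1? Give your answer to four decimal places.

S_0'(x) = -2 - 14/3·(x + 1) + 21/4·(x + 1)², so S_0'(1) = 29/3. On the right, S_1'(1) = b, so b = 29/3.

9.6667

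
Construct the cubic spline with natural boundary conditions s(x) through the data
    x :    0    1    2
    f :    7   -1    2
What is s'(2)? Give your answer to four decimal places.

5.7500

Write M_i for s''(x_i). With h_i = 1, 1 and divided differences Δ_i = -8, 3, the continuity of s' gives the tridiagonal system
  1·M_0 + 4·M_1 + 1·M_2 = 6(Δ_1 - Δ_0) = 66
Natural end conditions: M_0 = M_2 = 0.
Solving the tridiagonal system: M_0 = 0, M_1 = 33/2, M_2 = 0.
On [1, 2], s'(x) = b_1 + 2c_1·(x - 1) + 3d_1·(x - 1)² with b_1 = Δ_1 - h_1(2M_1 + M_2)/6 = -5/2, c_1 = M_1/2 = 33/4, d_1 = (M_2 - M_1)/(6h_1) = -11/4. So s'(2) = 23/4.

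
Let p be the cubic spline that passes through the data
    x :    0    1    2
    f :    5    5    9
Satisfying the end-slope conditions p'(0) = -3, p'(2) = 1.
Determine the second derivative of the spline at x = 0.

Let M_i = p''(x_i). Step sizes h_i = 1, 1; slopes of the chords Δ_i = (y_(i+1) - y_i)/h_i = 0, 4.
  1·M_0 + 4·M_1 + 1·M_2 = 6(Δ_1 - Δ_0) = 24
Clamped end conditions give two more equations: 2h_0·M_0 + h_0·M_1 = 6(Δ_0 - p'(0)) = 18 and h_1·M_1 + 2h_1·M_2 = 6(p'(2) - Δ_1) = -18.
Hence M_0 = 5, M_1 = 8, M_2 = -13.

5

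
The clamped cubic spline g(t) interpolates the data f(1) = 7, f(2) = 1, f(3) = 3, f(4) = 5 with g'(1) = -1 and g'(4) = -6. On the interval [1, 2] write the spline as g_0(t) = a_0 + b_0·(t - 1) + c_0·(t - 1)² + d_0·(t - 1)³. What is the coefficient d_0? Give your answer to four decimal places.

Let σ_i = g''(x_i). Step sizes h_i = 1, 1, 1; slopes of the chords Δ_i = (y_(i+1) - y_i)/h_i = -6, 2, 2.
  1·σ_0 + 4·σ_1 + 1·σ_2 = 6(Δ_1 - Δ_0) = 48
  1·σ_1 + 4·σ_2 + 1·σ_3 = 6(Δ_2 - Δ_1) = 0
Clamped end conditions give two more equations: 2h_0·σ_0 + h_0·σ_1 = 6(Δ_0 - g'(1)) = -30 and h_2·σ_2 + 2h_2·σ_3 = 6(g'(4) - Δ_2) = -48.
Solving: σ_0 = -356/15, σ_1 = 262/15, σ_2 = 28/15, σ_3 = -374/15.
On [1, 2], with g_0(t) = a_0 + b_0·(t - 1) + c_0·(t - 1)² + d_0·(t - 1)³: c_0 = σ_0/2 = -178/15, d_0 = (σ_1 - σ_0)/(6h_0) = 103/15, b_0 = Δ_0 - h_0(2σ_0 + σ_1)/6 = -1.

6.8667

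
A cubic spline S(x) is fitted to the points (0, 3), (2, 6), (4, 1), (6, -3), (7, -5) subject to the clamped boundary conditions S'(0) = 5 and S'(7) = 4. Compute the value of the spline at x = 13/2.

-5

With M_i denoting the second derivative at x_i, h_i = 2, 2, 2, 1, and Δ_i = (y_(i+1) − y_i)/h_i = 3/2, -5/2, -2, -2:
  2·M_0 + 8·M_1 + 2·M_2 = 6(Δ_1 - Δ_0) = -24
  2·M_1 + 8·M_2 + 2·M_3 = 6(Δ_2 - Δ_1) = 3
  2·M_2 + 6·M_3 + 1·M_4 = 6(Δ_3 - Δ_2) = 0
Clamped end conditions give two more equations: 2h_0·M_0 + h_0·M_1 = 6(Δ_0 - S'(0)) = -21 and h_3·M_3 + 2h_3·M_4 = 6(S'(7) - Δ_3) = 36.
Solving: M_0 = -4, M_1 = -5/2, M_2 = 2, M_3 = -4, M_4 = 20.
On [6, 7], S(x) = -3 - 4·(x - 6) - 2·(x - 6)² + 4·(x - 6)³.
With (x - 6) = 1/2: S(13/2) = -5.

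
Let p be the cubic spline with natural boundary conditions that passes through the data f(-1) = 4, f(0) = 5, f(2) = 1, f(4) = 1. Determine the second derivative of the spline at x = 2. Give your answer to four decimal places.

Let σ_i = p''(x_i). Step sizes h_i = 1, 2, 2; slopes of the chords Δ_i = (y_(i+1) - y_i)/h_i = 1, -2, 0.
  1·σ_0 + 6·σ_1 + 2·σ_2 = 6(Δ_1 - Δ_0) = -18
  2·σ_1 + 8·σ_2 + 2·σ_3 = 6(Δ_2 - Δ_1) = 12
Natural end conditions: σ_0 = σ_3 = 0.
Solving the tridiagonal system: σ_0 = 0, σ_1 = -42/11, σ_2 = 27/11, σ_3 = 0.

2.4545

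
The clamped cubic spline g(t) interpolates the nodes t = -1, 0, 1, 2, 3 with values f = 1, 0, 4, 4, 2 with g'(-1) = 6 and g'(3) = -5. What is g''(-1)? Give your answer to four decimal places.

-29.8571

With σ_i denoting the second derivative at x_i, h_i = 1, 1, 1, 1, and Δ_i = (y_(i+1) − y_i)/h_i = -1, 4, 0, -2:
  1·σ_0 + 4·σ_1 + 1·σ_2 = 6(Δ_1 - Δ_0) = 30
  1·σ_1 + 4·σ_2 + 1·σ_3 = 6(Δ_2 - Δ_1) = -24
  1·σ_2 + 4·σ_3 + 1·σ_4 = 6(Δ_3 - Δ_2) = -12
Clamped end conditions give two more equations: 2h_0·σ_0 + h_0·σ_1 = 6(Δ_0 - g'(-1)) = -42 and h_3·σ_3 + 2h_3·σ_4 = 6(g'(3) - Δ_3) = -18.
Solving: σ_0 = -209/7, σ_1 = 124/7, σ_2 = -11, σ_3 = 16/7, σ_4 = -71/7.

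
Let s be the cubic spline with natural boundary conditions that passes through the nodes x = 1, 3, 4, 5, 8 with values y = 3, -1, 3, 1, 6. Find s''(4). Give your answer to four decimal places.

Put m_i = s'' at the i-th knot. Here h = (2, 1, 1, 3) and Δ = (-2, 4, -2, 5/3), so the interior equations h_(i-1)·m_(i-1) + 2(h_(i-1)+h_i)·m_i + h_i·m_(i+1) = 6(Δ_i − Δ_(i-1)) read
  2·m_0 + 6·m_1 + 1·m_2 = 6(Δ_1 - Δ_0) = 36
  1·m_1 + 4·m_2 + 1·m_3 = 6(Δ_2 - Δ_1) = -36
  1·m_2 + 8·m_3 + 3·m_4 = 6(Δ_3 - Δ_2) = 22
Natural end conditions: m_0 = m_4 = 0.
Solving: m_0 = 0, m_1 = 713/89, m_2 = -1074/89, m_3 = 379/89, m_4 = 0.

-12.0674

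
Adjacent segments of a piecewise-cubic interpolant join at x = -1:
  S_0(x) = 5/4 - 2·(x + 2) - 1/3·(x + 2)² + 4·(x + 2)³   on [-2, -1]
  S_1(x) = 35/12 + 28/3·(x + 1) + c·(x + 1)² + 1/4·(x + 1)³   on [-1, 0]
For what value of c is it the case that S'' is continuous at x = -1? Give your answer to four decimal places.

S_0''(x) = -2/3 + 24·(x + 2), so S_0''(-1) = 70/3. On the right, S_1''(-1) = 2c, so c = 35/3.

11.6667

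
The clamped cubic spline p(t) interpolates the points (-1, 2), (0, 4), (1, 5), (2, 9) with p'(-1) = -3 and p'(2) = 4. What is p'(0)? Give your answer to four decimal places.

With m_i denoting the second derivative at x_i, h_i = 1, 1, 1, and Δ_i = (y_(i+1) − y_i)/h_i = 2, 1, 4:
  1·m_0 + 4·m_1 + 1·m_2 = 6(Δ_1 - Δ_0) = -6
  1·m_1 + 4·m_2 + 1·m_3 = 6(Δ_2 - Δ_1) = 18
Clamped end conditions give two more equations: 2h_0·m_0 + h_0·m_1 = 6(Δ_0 - p'(-1)) = 30 and h_2·m_2 + 2h_2·m_3 = 6(p'(2) - Δ_2) = 0.
Forward elimination and back-substitution give m_0 = 286/15, m_1 = -122/15, m_2 = 112/15, m_3 = -56/15.
On [0, 1], p'(t) = b_1 + 2c_1·t + 3d_1·t² with b_1 = Δ_1 - h_1(2m_1 + m_2)/6 = 37/15, c_1 = m_1/2 = -61/15, d_1 = (m_2 - m_1)/(6h_1) = 13/5. So p'(0) = 37/15.

2.4667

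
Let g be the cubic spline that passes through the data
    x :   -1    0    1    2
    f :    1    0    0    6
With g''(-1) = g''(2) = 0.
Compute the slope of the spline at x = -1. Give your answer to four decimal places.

-0.8667

With M_i denoting the second derivative at x_i, h_i = 1, 1, 1, and Δ_i = (y_(i+1) − y_i)/h_i = -1, 0, 6:
  1·M_0 + 4·M_1 + 1·M_2 = 6(Δ_1 - Δ_0) = 6
  1·M_1 + 4·M_2 + 1·M_3 = 6(Δ_2 - Δ_1) = 36
Natural end conditions: M_0 = M_3 = 0.
Forward elimination and back-substitution give M_0 = 0, M_1 = -4/5, M_2 = 46/5, M_3 = 0.
On [-1, 0], g'(x) = b_0 + 2c_0·(x + 1) + 3d_0·(x + 1)² with b_0 = Δ_0 - h_0(2M_0 + M_1)/6 = -13/15, c_0 = M_0/2 = 0, d_0 = (M_1 - M_0)/(6h_0) = -2/15. So g'(-1) = -13/15.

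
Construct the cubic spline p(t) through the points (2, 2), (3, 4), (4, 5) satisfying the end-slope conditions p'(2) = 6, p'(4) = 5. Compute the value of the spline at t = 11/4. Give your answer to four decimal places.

4.0391

Put M_i = p'' at the i-th knot. Here h = (1, 1) and Δ = (2, 1), so the interior equations h_(i-1)·M_(i-1) + 2(h_(i-1)+h_i)·M_i + h_i·M_(i+1) = 6(Δ_i − Δ_(i-1)) read
  1·M_0 + 4·M_1 + 1·M_2 = 6(Δ_1 - Δ_0) = -6
Clamped end conditions give two more equations: 2h_0·M_0 + h_0·M_1 = 6(Δ_0 - p'(2)) = -24 and h_1·M_1 + 2h_1·M_2 = 6(p'(4) - Δ_1) = 24.
Solving: M_0 = -11, M_1 = -2, M_2 = 13.
On [2, 3], p(t) = 2 + 6·(t - 2) - 11/2·(t - 2)² + 3/2·(t - 2)³.
With (t - 2) = 3/4: p(11/4) = 517/128.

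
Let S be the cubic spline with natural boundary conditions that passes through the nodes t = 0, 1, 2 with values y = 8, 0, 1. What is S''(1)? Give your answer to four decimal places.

Put σ_i = S'' at the i-th knot. Here h = (1, 1) and Δ = (-8, 1), so the interior equations h_(i-1)·σ_(i-1) + 2(h_(i-1)+h_i)·σ_i + h_i·σ_(i+1) = 6(Δ_i − Δ_(i-1)) read
  1·σ_0 + 4·σ_1 + 1·σ_2 = 6(Δ_1 - Δ_0) = 54
Natural end conditions: σ_0 = σ_2 = 0.
Solving the tridiagonal system: σ_0 = 0, σ_1 = 27/2, σ_2 = 0.

13.5000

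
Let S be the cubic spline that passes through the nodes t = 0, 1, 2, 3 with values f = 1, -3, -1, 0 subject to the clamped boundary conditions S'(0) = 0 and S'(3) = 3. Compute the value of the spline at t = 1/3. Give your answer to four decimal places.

Let M_i = S''(x_i). Step sizes h_i = 1, 1, 1; slopes of the chords Δ_i = (y_(i+1) - y_i)/h_i = -4, 2, 1.
  1·M_0 + 4·M_1 + 1·M_2 = 6(Δ_1 - Δ_0) = 36
  1·M_1 + 4·M_2 + 1·M_3 = 6(Δ_2 - Δ_1) = -6
Clamped end conditions give two more equations: 2h_0·M_0 + h_0·M_1 = 6(Δ_0 - S'(0)) = -24 and h_2·M_2 + 2h_2·M_3 = 6(S'(3) - Δ_2) = 12.
Solving the tridiagonal system: M_0 = -20, M_1 = 16, M_2 = -8, M_3 = 10.
On [0, 1], S(t) = 1 + 0·t - 10·t² + 6·t³.
With t = 1/3: S(1/3) = 1/9.

0.1111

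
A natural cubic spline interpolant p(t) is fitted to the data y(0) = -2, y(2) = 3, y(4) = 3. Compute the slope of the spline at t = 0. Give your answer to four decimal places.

Let m_i = p''(x_i). Step sizes h_i = 2, 2; slopes of the chords Δ_i = (y_(i+1) - y_i)/h_i = 5/2, 0.
  2·m_0 + 8·m_1 + 2·m_2 = 6(Δ_1 - Δ_0) = -15
Natural end conditions: m_0 = m_2 = 0.
Forward elimination and back-substitution give m_0 = 0, m_1 = -15/8, m_2 = 0.
On [0, 2], p'(t) = b_0 + 2c_0·t + 3d_0·t² with b_0 = Δ_0 - h_0(2m_0 + m_1)/6 = 25/8, c_0 = m_0/2 = 0, d_0 = (m_1 - m_0)/(6h_0) = -5/32. So p'(0) = 25/8.

3.1250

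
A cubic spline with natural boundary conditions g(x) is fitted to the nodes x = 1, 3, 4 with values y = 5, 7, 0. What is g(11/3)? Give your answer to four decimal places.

2.7284

Write M_i for g''(x_i). With h_i = 2, 1 and divided differences Δ_i = 1, -7, the continuity of g' gives the tridiagonal system
  2·M_0 + 6·M_1 + 1·M_2 = 6(Δ_1 - Δ_0) = -48
Natural end conditions: M_0 = M_2 = 0.
Solving the tridiagonal system: M_0 = 0, M_1 = -8, M_2 = 0.
On [3, 4], g(x) = 7 - 13/3·(x - 3) - 4·(x - 3)² + 4/3·(x - 3)³.
With (x - 3) = 2/3: g(11/3) = 221/81.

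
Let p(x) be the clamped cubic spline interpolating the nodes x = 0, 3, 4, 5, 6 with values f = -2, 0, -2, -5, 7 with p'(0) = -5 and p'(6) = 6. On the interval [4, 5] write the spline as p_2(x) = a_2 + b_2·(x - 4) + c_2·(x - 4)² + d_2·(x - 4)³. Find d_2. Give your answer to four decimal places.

Put σ_i = p'' at the i-th knot. Here h = (3, 1, 1, 1) and Δ = (2/3, -2, -3, 12), so the interior equations h_(i-1)·σ_(i-1) + 2(h_(i-1)+h_i)·σ_i + h_i·σ_(i+1) = 6(Δ_i − Δ_(i-1)) read
  3·σ_0 + 8·σ_1 + 1·σ_2 = 6(Δ_1 - Δ_0) = -16
  1·σ_1 + 4·σ_2 + 1·σ_3 = 6(Δ_2 - Δ_1) = -6
  1·σ_2 + 4·σ_3 + 1·σ_4 = 6(Δ_3 - Δ_2) = 90
Clamped end conditions give two more equations: 2h_0·σ_0 + h_0·σ_1 = 6(Δ_0 - p'(0)) = 34 and h_3·σ_3 + 2h_3·σ_4 = 6(p'(6) - Δ_3) = -36.
Forward elimination and back-substitution give σ_0 = 203/27, σ_1 = -100/27, σ_2 = -241/27, σ_3 = 902/27, σ_4 = -937/27.
On [4, 5], with p_2(x) = a_2 + b_2·(x - 4) + c_2·(x - 4)² + d_2·(x - 4)³: c_2 = σ_2/2 = -241/54, d_2 = (σ_3 - σ_2)/(6h_2) = 127/18, b_2 = Δ_2 - h_2(2σ_2 + σ_3)/6 = -151/27.

7.0556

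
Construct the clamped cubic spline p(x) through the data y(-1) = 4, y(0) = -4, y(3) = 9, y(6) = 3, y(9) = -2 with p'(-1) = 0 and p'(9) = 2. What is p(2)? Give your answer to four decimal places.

Put M_i = p'' at the i-th knot. Here h = (1, 3, 3, 3) and Δ = (-8, 13/3, -2, -5/3), so the interior equations h_(i-1)·M_(i-1) + 2(h_(i-1)+h_i)·M_i + h_i·M_(i+1) = 6(Δ_i − Δ_(i-1)) read
  1·M_0 + 8·M_1 + 3·M_2 = 6(Δ_1 - Δ_0) = 74
  3·M_1 + 12·M_2 + 3·M_3 = 6(Δ_2 - Δ_1) = -38
  3·M_2 + 12·M_3 + 3·M_4 = 6(Δ_3 - Δ_2) = 2
Clamped end conditions give two more equations: 2h_0·M_0 + h_0·M_1 = 6(Δ_0 - p'(-1)) = -48 and h_3·M_3 + 2h_3·M_4 = 6(p'(9) - Δ_3) = 22.
Solving the tridiagonal system: M_0 = -929/29, M_1 = 466/29, M_2 = -653/87, M_3 = 112/87, M_4 = 263/87.
On [0, 3], p(x) = -4 - 463/58·x + 233/29·x² - 2051/1566·x³.
With x = 2: p(2) = 1327/783.

1.6948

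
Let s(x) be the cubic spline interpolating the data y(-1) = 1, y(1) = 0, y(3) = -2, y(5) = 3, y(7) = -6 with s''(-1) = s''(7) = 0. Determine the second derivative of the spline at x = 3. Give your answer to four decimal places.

4.6071

With m_i denoting the second derivative at x_i, h_i = 2, 2, 2, 2, and Δ_i = (y_(i+1) − y_i)/h_i = -1/2, -1, 5/2, -9/2:
  2·m_0 + 8·m_1 + 2·m_2 = 6(Δ_1 - Δ_0) = -3
  2·m_1 + 8·m_2 + 2·m_3 = 6(Δ_2 - Δ_1) = 21
  2·m_2 + 8·m_3 + 2·m_4 = 6(Δ_3 - Δ_2) = -42
Natural end conditions: m_0 = m_4 = 0.
Forward elimination and back-substitution give m_0 = 0, m_1 = -171/112, m_2 = 129/28, m_3 = -717/112, m_4 = 0.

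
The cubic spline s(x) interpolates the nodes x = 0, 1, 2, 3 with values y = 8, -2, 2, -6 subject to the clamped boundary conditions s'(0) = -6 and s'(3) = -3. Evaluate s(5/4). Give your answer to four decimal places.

-1.6656

With M_i denoting the second derivative at x_i, h_i = 1, 1, 1, and Δ_i = (y_(i+1) − y_i)/h_i = -10, 4, -8:
  1·M_0 + 4·M_1 + 1·M_2 = 6(Δ_1 - Δ_0) = 84
  1·M_1 + 4·M_2 + 1·M_3 = 6(Δ_2 - Δ_1) = -72
Clamped end conditions give two more equations: 2h_0·M_0 + h_0·M_1 = 6(Δ_0 - s'(0)) = -24 and h_2·M_2 + 2h_2·M_3 = 6(s'(3) - Δ_2) = 30.
Forward elimination and back-substitution give M_0 = -154/5, M_1 = 188/5, M_2 = -178/5, M_3 = 164/5.
On [1, 2], s(x) = -2 - 13/5·(x - 1) + 94/5·(x - 1)² - 61/5·(x - 1)³.
With (x - 1) = 1/4: s(5/4) = -533/320.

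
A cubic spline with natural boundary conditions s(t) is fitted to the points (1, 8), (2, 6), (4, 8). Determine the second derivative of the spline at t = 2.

Let m_i = s''(x_i). Step sizes h_i = 1, 2; slopes of the chords Δ_i = (y_(i+1) - y_i)/h_i = -2, 1.
  1·m_0 + 6·m_1 + 2·m_2 = 6(Δ_1 - Δ_0) = 18
Natural end conditions: m_0 = m_2 = 0.
Solving: m_0 = 0, m_1 = 3, m_2 = 0.

3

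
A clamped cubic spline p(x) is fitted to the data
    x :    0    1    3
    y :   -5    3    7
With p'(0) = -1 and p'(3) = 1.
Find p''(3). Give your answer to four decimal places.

Write σ_i for p''(x_i). With h_i = 1, 2 and divided differences Δ_i = 8, 2, the continuity of p' gives the tridiagonal system
  1·σ_0 + 6·σ_1 + 2·σ_2 = 6(Δ_1 - Δ_0) = -36
Clamped end conditions give two more equations: 2h_0·σ_0 + h_0·σ_1 = 6(Δ_0 - p'(0)) = 54 and h_1·σ_1 + 2h_1·σ_2 = 6(p'(3) - Δ_1) = -6.
Forward elimination and back-substitution give σ_0 = 101/3, σ_1 = -40/3, σ_2 = 31/6.

5.1667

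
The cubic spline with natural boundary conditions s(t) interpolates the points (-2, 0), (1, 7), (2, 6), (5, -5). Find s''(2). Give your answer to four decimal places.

Let σ_i = s''(x_i). Step sizes h_i = 3, 1, 3; slopes of the chords Δ_i = (y_(i+1) - y_i)/h_i = 7/3, -1, -11/3.
  3·σ_0 + 8·σ_1 + 1·σ_2 = 6(Δ_1 - Δ_0) = -20
  1·σ_1 + 8·σ_2 + 3·σ_3 = 6(Δ_2 - Δ_1) = -16
Natural end conditions: σ_0 = σ_3 = 0.
Solving the tridiagonal system: σ_0 = 0, σ_1 = -16/7, σ_2 = -12/7, σ_3 = 0.

-1.7143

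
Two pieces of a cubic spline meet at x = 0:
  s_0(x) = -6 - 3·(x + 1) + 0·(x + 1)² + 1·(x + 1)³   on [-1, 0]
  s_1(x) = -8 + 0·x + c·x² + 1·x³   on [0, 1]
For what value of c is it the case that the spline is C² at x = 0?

s_0''(x) = 0 + 6·(x + 1), so s_0''(0) = 6. On the right, s_1''(0) = 2c, so c = 3.

3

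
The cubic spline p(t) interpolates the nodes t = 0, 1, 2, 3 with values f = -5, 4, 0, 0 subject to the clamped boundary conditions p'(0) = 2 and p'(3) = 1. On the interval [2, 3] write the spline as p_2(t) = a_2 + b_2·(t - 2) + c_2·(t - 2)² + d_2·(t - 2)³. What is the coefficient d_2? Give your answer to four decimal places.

With σ_i denoting the second derivative at x_i, h_i = 1, 1, 1, and Δ_i = (y_(i+1) − y_i)/h_i = 9, -4, 0:
  1·σ_0 + 4·σ_1 + 1·σ_2 = 6(Δ_1 - Δ_0) = -78
  1·σ_1 + 4·σ_2 + 1·σ_3 = 6(Δ_2 - Δ_1) = 24
Clamped end conditions give two more equations: 2h_0·σ_0 + h_0·σ_1 = 6(Δ_0 - p'(0)) = 42 and h_2·σ_2 + 2h_2·σ_3 = 6(p'(3) - Δ_2) = 6.
Forward elimination and back-substitution give σ_0 = 112/3, σ_1 = -98/3, σ_2 = 46/3, σ_3 = -14/3.
On [2, 3], with p_2(t) = a_2 + b_2·(t - 2) + c_2·(t - 2)² + d_2·(t - 2)³: c_2 = σ_2/2 = 23/3, d_2 = (σ_3 - σ_2)/(6h_2) = -10/3, b_2 = Δ_2 - h_2(2σ_2 + σ_3)/6 = -13/3.

-3.3333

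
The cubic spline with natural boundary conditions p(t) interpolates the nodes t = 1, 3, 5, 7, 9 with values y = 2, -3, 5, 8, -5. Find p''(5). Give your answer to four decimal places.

-1.8214

With M_i denoting the second derivative at x_i, h_i = 2, 2, 2, 2, and Δ_i = (y_(i+1) − y_i)/h_i = -5/2, 4, 3/2, -13/2:
  2·M_0 + 8·M_1 + 2·M_2 = 6(Δ_1 - Δ_0) = 39
  2·M_1 + 8·M_2 + 2·M_3 = 6(Δ_2 - Δ_1) = -15
  2·M_2 + 8·M_3 + 2·M_4 = 6(Δ_3 - Δ_2) = -48
Natural end conditions: M_0 = M_4 = 0.
Solving the tridiagonal system: M_0 = 0, M_1 = 597/112, M_2 = -51/28, M_3 = -621/112, M_4 = 0.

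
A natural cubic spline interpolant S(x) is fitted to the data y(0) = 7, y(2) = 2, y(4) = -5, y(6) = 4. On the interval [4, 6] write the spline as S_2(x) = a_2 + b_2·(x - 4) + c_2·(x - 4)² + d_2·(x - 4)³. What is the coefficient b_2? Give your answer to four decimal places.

0.1000

Put σ_i = S'' at the i-th knot. Here h = (2, 2, 2) and Δ = (-5/2, -7/2, 9/2), so the interior equations h_(i-1)·σ_(i-1) + 2(h_(i-1)+h_i)·σ_i + h_i·σ_(i+1) = 6(Δ_i − Δ_(i-1)) read
  2·σ_0 + 8·σ_1 + 2·σ_2 = 6(Δ_1 - Δ_0) = -6
  2·σ_1 + 8·σ_2 + 2·σ_3 = 6(Δ_2 - Δ_1) = 48
Natural end conditions: σ_0 = σ_3 = 0.
Solving the tridiagonal system: σ_0 = 0, σ_1 = -12/5, σ_2 = 33/5, σ_3 = 0.
On [4, 6], with S_2(x) = a_2 + b_2·(x - 4) + c_2·(x - 4)² + d_2·(x - 4)³: c_2 = σ_2/2 = 33/10, d_2 = (σ_3 - σ_2)/(6h_2) = -11/20, b_2 = Δ_2 - h_2(2σ_2 + σ_3)/6 = 1/10.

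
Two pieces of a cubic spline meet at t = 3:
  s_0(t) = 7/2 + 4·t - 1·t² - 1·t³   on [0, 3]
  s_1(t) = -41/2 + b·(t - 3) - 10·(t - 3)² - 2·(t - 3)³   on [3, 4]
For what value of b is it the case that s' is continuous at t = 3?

-29

s_0'(t) = 4 - 2·t - 3·t², so s_0'(3) = -29. On the right, s_1'(3) = b, so b = -29.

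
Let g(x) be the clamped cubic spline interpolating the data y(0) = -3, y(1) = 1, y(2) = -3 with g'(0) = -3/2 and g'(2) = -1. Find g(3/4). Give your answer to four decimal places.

0.2168

Write M_i for g''(x_i). With h_i = 1, 1 and divided differences Δ_i = 4, -4, the continuity of g' gives the tridiagonal system
  1·M_0 + 4·M_1 + 1·M_2 = 6(Δ_1 - Δ_0) = -48
Clamped end conditions give two more equations: 2h_0·M_0 + h_0·M_1 = 6(Δ_0 - g'(0)) = 33 and h_1·M_1 + 2h_1·M_2 = 6(g'(2) - Δ_1) = 18.
Solving the tridiagonal system: M_0 = 115/4, M_1 = -49/2, M_2 = 85/4.
On [0, 1], g(x) = -3 - 3/2·x + 115/8·x² - 71/8·x³.
With x = 3/4: g(3/4) = 111/512.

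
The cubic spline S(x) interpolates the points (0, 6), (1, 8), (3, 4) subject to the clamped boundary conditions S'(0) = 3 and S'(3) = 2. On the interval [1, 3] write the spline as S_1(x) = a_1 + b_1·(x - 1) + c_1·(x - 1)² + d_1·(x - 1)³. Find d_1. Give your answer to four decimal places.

Let σ_i = S''(x_i). Step sizes h_i = 1, 2; slopes of the chords Δ_i = (y_(i+1) - y_i)/h_i = 2, -2.
  1·σ_0 + 6·σ_1 + 2·σ_2 = 6(Δ_1 - Δ_0) = -24
Clamped end conditions give two more equations: 2h_0·σ_0 + h_0·σ_1 = 6(Δ_0 - S'(0)) = -6 and h_1·σ_1 + 2h_1·σ_2 = 6(S'(3) - Δ_1) = 24.
Solving the tridiagonal system: σ_0 = 2/3, σ_1 = -22/3, σ_2 = 29/3.
On [1, 3], with S_1(x) = a_1 + b_1·(x - 1) + c_1·(x - 1)² + d_1·(x - 1)³: c_1 = σ_1/2 = -11/3, d_1 = (σ_2 - σ_1)/(6h_1) = 17/12, b_1 = Δ_1 - h_1(2σ_1 + σ_2)/6 = -1/3.

1.4167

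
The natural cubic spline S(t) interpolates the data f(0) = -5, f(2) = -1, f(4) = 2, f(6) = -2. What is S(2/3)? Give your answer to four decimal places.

Let σ_i = S''(x_i). Step sizes h_i = 2, 2, 2; slopes of the chords Δ_i = (y_(i+1) - y_i)/h_i = 2, 3/2, -2.
  2·σ_0 + 8·σ_1 + 2·σ_2 = 6(Δ_1 - Δ_0) = -3
  2·σ_1 + 8·σ_2 + 2·σ_3 = 6(Δ_2 - Δ_1) = -21
Natural end conditions: σ_0 = σ_3 = 0.
Solving: σ_0 = 0, σ_1 = 3/10, σ_2 = -27/10, σ_3 = 0.
On [0, 2], S(t) = -5 + 19/10·t + 0·t² + 1/40·t³.
With t = 2/3: S(2/3) = -503/135.

-3.7259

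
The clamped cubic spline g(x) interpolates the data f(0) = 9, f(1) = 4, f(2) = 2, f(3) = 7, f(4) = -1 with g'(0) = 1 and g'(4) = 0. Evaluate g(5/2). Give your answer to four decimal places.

Let σ_i = g''(x_i). Step sizes h_i = 1, 1, 1, 1; slopes of the chords Δ_i = (y_(i+1) - y_i)/h_i = -5, -2, 5, -8.
  1·σ_0 + 4·σ_1 + 1·σ_2 = 6(Δ_1 - Δ_0) = 18
  1·σ_1 + 4·σ_2 + 1·σ_3 = 6(Δ_2 - Δ_1) = 42
  1·σ_2 + 4·σ_3 + 1·σ_4 = 6(Δ_3 - Δ_2) = -78
Clamped end conditions give two more equations: 2h_0·σ_0 + h_0·σ_1 = 6(Δ_0 - g'(0)) = -36 and h_3·σ_3 + 2h_3·σ_4 = 6(g'(4) - Δ_3) = 48.
Solving: σ_0 = -577/28, σ_1 = 73/14, σ_2 = 71/4, σ_3 = -479/14, σ_4 = 1151/28.
On [2, 3], g(x) = 2 + 67/14·(x - 2) + 71/8·(x - 2)² - 485/56·(x - 2)³.
With (x - 2) = 1/2: g(5/2) = 2477/448.

5.5290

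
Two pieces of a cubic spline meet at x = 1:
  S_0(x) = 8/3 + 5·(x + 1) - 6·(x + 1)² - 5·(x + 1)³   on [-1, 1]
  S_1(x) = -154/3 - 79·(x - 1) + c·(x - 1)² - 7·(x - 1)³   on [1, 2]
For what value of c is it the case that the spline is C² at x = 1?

-36

S_0''(x) = -12 - 30·(x + 1), so S_0''(1) = -72. On the right, S_1''(1) = 2c, so c = -36.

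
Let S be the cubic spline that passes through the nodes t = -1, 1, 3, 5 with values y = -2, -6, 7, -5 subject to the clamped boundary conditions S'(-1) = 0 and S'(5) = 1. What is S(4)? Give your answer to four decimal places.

Put M_i = S'' at the i-th knot. Here h = (2, 2, 2) and Δ = (-2, 13/2, -6), so the interior equations h_(i-1)·M_(i-1) + 2(h_(i-1)+h_i)·M_i + h_i·M_(i+1) = 6(Δ_i − Δ_(i-1)) read
  2·M_0 + 8·M_1 + 2·M_2 = 6(Δ_1 - Δ_0) = 51
  2·M_1 + 8·M_2 + 2·M_3 = 6(Δ_2 - Δ_1) = -75
Clamped end conditions give two more equations: 2h_0·M_0 + h_0·M_1 = 6(Δ_0 - S'(-1)) = -12 and h_2·M_2 + 2h_2·M_3 = 6(S'(5) - Δ_2) = 42.
Hence M_0 = -287/30, M_1 = 197/15, M_2 = -262/15, M_3 = 577/30.
On [3, 5], S(t) = 7 - 23/30·(t - 3) - 131/15·(t - 3)² + 367/120·(t - 3)³.
With (t - 3) = 1: S(4) = 67/120.

0.5583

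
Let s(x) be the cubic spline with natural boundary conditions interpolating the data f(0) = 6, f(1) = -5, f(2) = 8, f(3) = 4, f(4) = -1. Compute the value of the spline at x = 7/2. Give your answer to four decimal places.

Put σ_i = s'' at the i-th knot. Here h = (1, 1, 1, 1) and Δ = (-11, 13, -4, -5), so the interior equations h_(i-1)·σ_(i-1) + 2(h_(i-1)+h_i)·σ_i + h_i·σ_(i+1) = 6(Δ_i − Δ_(i-1)) read
  1·σ_0 + 4·σ_1 + 1·σ_2 = 6(Δ_1 - Δ_0) = 144
  1·σ_1 + 4·σ_2 + 1·σ_3 = 6(Δ_2 - Δ_1) = -102
  1·σ_2 + 4·σ_3 + 1·σ_4 = 6(Δ_3 - Δ_2) = -6
Natural end conditions: σ_0 = σ_4 = 0.
Solving the tridiagonal system: σ_0 = 0, σ_1 = 183/4, σ_2 = -39, σ_3 = 33/4, σ_4 = 0.
On [3, 4], s(x) = 4 - 31/4·(x - 3) + 33/8·(x - 3)² - 11/8·(x - 3)³.
With (x - 3) = 1/2: s(7/2) = 63/64.

0.9844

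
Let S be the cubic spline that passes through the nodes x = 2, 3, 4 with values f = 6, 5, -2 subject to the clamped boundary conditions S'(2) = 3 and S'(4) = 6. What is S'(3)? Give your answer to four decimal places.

-8.2500

Write M_i for S''(x_i). With h_i = 1, 1 and divided differences Δ_i = -1, -7, the continuity of S' gives the tridiagonal system
  1·M_0 + 4·M_1 + 1·M_2 = 6(Δ_1 - Δ_0) = -36
Clamped end conditions give two more equations: 2h_0·M_0 + h_0·M_1 = 6(Δ_0 - S'(2)) = -24 and h_1·M_1 + 2h_1·M_2 = 6(S'(4) - Δ_1) = 78.
Solving: M_0 = -3/2, M_1 = -21, M_2 = 99/2.
On [3, 4], S'(x) = b_1 + 2c_1·(x - 3) + 3d_1·(x - 3)² with b_1 = Δ_1 - h_1(2M_1 + M_2)/6 = -33/4, c_1 = M_1/2 = -21/2, d_1 = (M_2 - M_1)/(6h_1) = 47/4. So S'(3) = -33/4.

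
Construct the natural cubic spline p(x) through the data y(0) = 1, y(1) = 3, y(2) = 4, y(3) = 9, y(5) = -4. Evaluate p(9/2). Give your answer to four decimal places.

1.3158

Write M_i for p''(x_i). With h_i = 1, 1, 1, 2 and divided differences Δ_i = 2, 1, 5, -13/2, the continuity of p' gives the tridiagonal system
  1·M_0 + 4·M_1 + 1·M_2 = 6(Δ_1 - Δ_0) = -6
  1·M_1 + 4·M_2 + 1·M_3 = 6(Δ_2 - Δ_1) = 24
  1·M_2 + 6·M_3 + 2·M_4 = 6(Δ_3 - Δ_2) = -69
Natural end conditions: M_0 = M_4 = 0.
Forward elimination and back-substitution give M_0 = 0, M_1 = -351/86, M_2 = 444/43, M_3 = -1137/86, M_4 = 0.
On [3, 5], p(x) = 9 + 199/86·(x - 3) - 1137/172·(x - 3)² + 379/344·(x - 3)³.
With (x - 3) = 3/2: p(9/2) = 3621/2752.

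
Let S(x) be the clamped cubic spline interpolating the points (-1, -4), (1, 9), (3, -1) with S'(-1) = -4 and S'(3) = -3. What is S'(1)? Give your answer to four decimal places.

2.8750

Put σ_i = S'' at the i-th knot. Here h = (2, 2) and Δ = (13/2, -5), so the interior equations h_(i-1)·σ_(i-1) + 2(h_(i-1)+h_i)·σ_i + h_i·σ_(i+1) = 6(Δ_i − Δ_(i-1)) read
  2·σ_0 + 8·σ_1 + 2·σ_2 = 6(Δ_1 - Δ_0) = -69
Clamped end conditions give two more equations: 2h_0·σ_0 + h_0·σ_1 = 6(Δ_0 - S'(-1)) = 63 and h_1·σ_1 + 2h_1·σ_2 = 6(S'(3) - Δ_1) = 12.
Forward elimination and back-substitution give σ_0 = 197/8, σ_1 = -71/4, σ_2 = 95/8.
On [1, 3], S'(x) = b_1 + 2c_1·(x - 1) + 3d_1·(x - 1)² with b_1 = Δ_1 - h_1(2σ_1 + σ_2)/6 = 23/8, c_1 = σ_1/2 = -71/8, d_1 = (σ_2 - σ_1)/(6h_1) = 79/32. So S'(1) = 23/8.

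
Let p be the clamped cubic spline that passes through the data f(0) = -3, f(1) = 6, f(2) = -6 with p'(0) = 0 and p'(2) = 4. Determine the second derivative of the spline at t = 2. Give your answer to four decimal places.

Let m_i = p''(x_i). Step sizes h_i = 1, 1; slopes of the chords Δ_i = (y_(i+1) - y_i)/h_i = 9, -12.
  1·m_0 + 4·m_1 + 1·m_2 = 6(Δ_1 - Δ_0) = -126
Clamped end conditions give two more equations: 2h_0·m_0 + h_0·m_1 = 6(Δ_0 - p'(0)) = 54 and h_1·m_1 + 2h_1·m_2 = 6(p'(2) - Δ_1) = 96.
Hence m_0 = 121/2, m_1 = -67, m_2 = 163/2.

81.5000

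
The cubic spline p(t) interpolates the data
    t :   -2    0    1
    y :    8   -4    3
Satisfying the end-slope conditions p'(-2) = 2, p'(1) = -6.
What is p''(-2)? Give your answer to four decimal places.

Write σ_i for p''(x_i). With h_i = 2, 1 and divided differences Δ_i = -6, 7, the continuity of p' gives the tridiagonal system
  2·σ_0 + 6·σ_1 + 1·σ_2 = 6(Δ_1 - Δ_0) = 78
Clamped end conditions give two more equations: 2h_0·σ_0 + h_0·σ_1 = 6(Δ_0 - p'(-2)) = -48 and h_1·σ_1 + 2h_1·σ_2 = 6(p'(1) - Δ_1) = -78.
Hence σ_0 = -83/3, σ_1 = 94/3, σ_2 = -164/3.

-27.6667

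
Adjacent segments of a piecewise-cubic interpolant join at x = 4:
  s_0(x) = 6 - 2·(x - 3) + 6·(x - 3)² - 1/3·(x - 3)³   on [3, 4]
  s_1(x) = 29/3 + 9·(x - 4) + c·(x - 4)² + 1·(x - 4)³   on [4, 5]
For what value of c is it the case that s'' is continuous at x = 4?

s_0''(x) = 12 - 2·(x - 3), so s_0''(4) = 10. On the right, s_1''(4) = 2c, so c = 5.

5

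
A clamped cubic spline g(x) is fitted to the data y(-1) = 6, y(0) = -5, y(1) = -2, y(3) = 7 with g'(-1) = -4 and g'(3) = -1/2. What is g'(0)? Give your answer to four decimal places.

-6.9091

With M_i denoting the second derivative at x_i, h_i = 1, 1, 2, and Δ_i = (y_(i+1) − y_i)/h_i = -11, 3, 9/2:
  1·M_0 + 4·M_1 + 1·M_2 = 6(Δ_1 - Δ_0) = 84
  1·M_1 + 6·M_2 + 2·M_3 = 6(Δ_2 - Δ_1) = 9
Clamped end conditions give two more equations: 2h_0·M_0 + h_0·M_1 = 6(Δ_0 - g'(-1)) = -42 and h_2·M_2 + 2h_2·M_3 = 6(g'(3) - Δ_2) = -30.
Forward elimination and back-substitution give M_0 = -398/11, M_1 = 334/11, M_2 = -14/11, M_3 = -151/22.
On [0, 1], g'(x) = b_1 + 2c_1·x + 3d_1·x² with b_1 = Δ_1 - h_1(2M_1 + M_2)/6 = -76/11, c_1 = M_1/2 = 167/11, d_1 = (M_2 - M_1)/(6h_1) = -58/11. So g'(0) = -76/11.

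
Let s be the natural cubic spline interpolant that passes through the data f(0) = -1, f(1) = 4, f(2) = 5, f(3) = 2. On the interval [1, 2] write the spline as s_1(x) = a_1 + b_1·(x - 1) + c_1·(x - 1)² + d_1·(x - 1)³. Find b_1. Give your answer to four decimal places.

Put M_i = s'' at the i-th knot. Here h = (1, 1, 1) and Δ = (5, 1, -3), so the interior equations h_(i-1)·M_(i-1) + 2(h_(i-1)+h_i)·M_i + h_i·M_(i+1) = 6(Δ_i − Δ_(i-1)) read
  1·M_0 + 4·M_1 + 1·M_2 = 6(Δ_1 - Δ_0) = -24
  1·M_1 + 4·M_2 + 1·M_3 = 6(Δ_2 - Δ_1) = -24
Natural end conditions: M_0 = M_3 = 0.
Solving: M_0 = 0, M_1 = -24/5, M_2 = -24/5, M_3 = 0.
On [1, 2], with s_1(x) = a_1 + b_1·(x - 1) + c_1·(x - 1)² + d_1·(x - 1)³: c_1 = M_1/2 = -12/5, d_1 = (M_2 - M_1)/(6h_1) = 0, b_1 = Δ_1 - h_1(2M_1 + M_2)/6 = 17/5.

3.4000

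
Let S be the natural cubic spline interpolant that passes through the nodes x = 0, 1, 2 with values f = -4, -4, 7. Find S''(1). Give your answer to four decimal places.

Write m_i for S''(x_i). With h_i = 1, 1 and divided differences Δ_i = 0, 11, the continuity of S' gives the tridiagonal system
  1·m_0 + 4·m_1 + 1·m_2 = 6(Δ_1 - Δ_0) = 66
Natural end conditions: m_0 = m_2 = 0.
Forward elimination and back-substitution give m_0 = 0, m_1 = 33/2, m_2 = 0.

16.5000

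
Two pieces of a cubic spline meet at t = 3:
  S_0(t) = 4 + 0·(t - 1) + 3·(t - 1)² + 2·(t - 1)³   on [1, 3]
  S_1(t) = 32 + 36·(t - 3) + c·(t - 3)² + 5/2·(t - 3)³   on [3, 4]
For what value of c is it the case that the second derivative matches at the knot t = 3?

15

S_0''(t) = 6 + 12·(t - 1), so S_0''(3) = 30. On the right, S_1''(3) = 2c, so c = 15.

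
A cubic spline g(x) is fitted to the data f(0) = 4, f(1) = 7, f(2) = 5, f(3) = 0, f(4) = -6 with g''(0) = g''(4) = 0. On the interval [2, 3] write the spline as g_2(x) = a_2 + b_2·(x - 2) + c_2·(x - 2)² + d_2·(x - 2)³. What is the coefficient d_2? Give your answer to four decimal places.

With M_i denoting the second derivative at x_i, h_i = 1, 1, 1, 1, and Δ_i = (y_(i+1) − y_i)/h_i = 3, -2, -5, -6:
  1·M_0 + 4·M_1 + 1·M_2 = 6(Δ_1 - Δ_0) = -30
  1·M_1 + 4·M_2 + 1·M_3 = 6(Δ_2 - Δ_1) = -18
  1·M_2 + 4·M_3 + 1·M_4 = 6(Δ_3 - Δ_2) = -6
Natural end conditions: M_0 = M_4 = 0.
Hence M_0 = 0, M_1 = -48/7, M_2 = -18/7, M_3 = -6/7, M_4 = 0.
On [2, 3], with g_2(x) = a_2 + b_2·(x - 2) + c_2·(x - 2)² + d_2·(x - 2)³: c_2 = M_2/2 = -9/7, d_2 = (M_3 - M_2)/(6h_2) = 2/7, b_2 = Δ_2 - h_2(2M_2 + M_3)/6 = -4.

0.2857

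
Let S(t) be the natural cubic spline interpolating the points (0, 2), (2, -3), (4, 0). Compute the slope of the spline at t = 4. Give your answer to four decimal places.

Let M_i = S''(x_i). Step sizes h_i = 2, 2; slopes of the chords Δ_i = (y_(i+1) - y_i)/h_i = -5/2, 3/2.
  2·M_0 + 8·M_1 + 2·M_2 = 6(Δ_1 - Δ_0) = 24
Natural end conditions: M_0 = M_2 = 0.
Solving the tridiagonal system: M_0 = 0, M_1 = 3, M_2 = 0.
On [2, 4], S'(t) = b_1 + 2c_1·(t - 2) + 3d_1·(t - 2)² with b_1 = Δ_1 - h_1(2M_1 + M_2)/6 = -1/2, c_1 = M_1/2 = 3/2, d_1 = (M_2 - M_1)/(6h_1) = -1/4. So S'(4) = 5/2.

2.5000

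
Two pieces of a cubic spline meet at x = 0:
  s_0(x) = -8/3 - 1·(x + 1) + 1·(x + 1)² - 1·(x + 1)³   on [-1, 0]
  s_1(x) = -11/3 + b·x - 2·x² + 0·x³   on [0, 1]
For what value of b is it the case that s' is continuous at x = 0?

-2

s_0'(x) = -1 + 2·(x + 1) - 3·(x + 1)², so s_0'(0) = -2. On the right, s_1'(0) = b, so b = -2.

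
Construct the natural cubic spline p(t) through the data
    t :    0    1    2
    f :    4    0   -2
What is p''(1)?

3

With M_i denoting the second derivative at x_i, h_i = 1, 1, and Δ_i = (y_(i+1) − y_i)/h_i = -4, -2:
  1·M_0 + 4·M_1 + 1·M_2 = 6(Δ_1 - Δ_0) = 12
Natural end conditions: M_0 = M_2 = 0.
Hence M_0 = 0, M_1 = 3, M_2 = 0.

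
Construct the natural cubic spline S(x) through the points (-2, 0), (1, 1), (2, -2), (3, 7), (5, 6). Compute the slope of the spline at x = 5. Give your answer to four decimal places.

Write σ_i for S''(x_i). With h_i = 3, 1, 1, 2 and divided differences Δ_i = 1/3, -3, 9, -1/2, the continuity of S' gives the tridiagonal system
  3·σ_0 + 8·σ_1 + 1·σ_2 = 6(Δ_1 - Δ_0) = -20
  1·σ_1 + 4·σ_2 + 1·σ_3 = 6(Δ_2 - Δ_1) = 72
  1·σ_2 + 6·σ_3 + 2·σ_4 = 6(Δ_3 - Δ_2) = -57
Natural end conditions: σ_0 = σ_4 = 0.
Solving: σ_0 = 0, σ_1 = -949/178, σ_2 = 2016/89, σ_3 = -2363/178, σ_4 = 0.
On [3, 5], S'(x) = b_3 + 2c_3·(x - 3) + 3d_3·(x - 3)² with b_3 = Δ_3 - h_3(2σ_3 + σ_4)/6 = 4459/534, c_3 = σ_3/2 = -2363/356, d_3 = (σ_4 - σ_3)/(6h_3) = 2363/2136. So S'(5) = -1315/267.

-4.9251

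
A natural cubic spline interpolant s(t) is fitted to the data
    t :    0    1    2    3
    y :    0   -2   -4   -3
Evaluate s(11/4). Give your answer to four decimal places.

-3.4375

Put M_i = s'' at the i-th knot. Here h = (1, 1, 1) and Δ = (-2, -2, 1), so the interior equations h_(i-1)·M_(i-1) + 2(h_(i-1)+h_i)·M_i + h_i·M_(i+1) = 6(Δ_i − Δ_(i-1)) read
  1·M_0 + 4·M_1 + 1·M_2 = 6(Δ_1 - Δ_0) = 0
  1·M_1 + 4·M_2 + 1·M_3 = 6(Δ_2 - Δ_1) = 18
Natural end conditions: M_0 = M_3 = 0.
Solving: M_0 = 0, M_1 = -6/5, M_2 = 24/5, M_3 = 0.
On [2, 3], s(t) = -4 - 3/5·(t - 2) + 12/5·(t - 2)² - 4/5·(t - 2)³.
With (t - 2) = 3/4: s(11/4) = -55/16.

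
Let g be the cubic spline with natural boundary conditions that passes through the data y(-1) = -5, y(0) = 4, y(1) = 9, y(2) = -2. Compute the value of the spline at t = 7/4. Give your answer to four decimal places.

Write σ_i for g''(x_i). With h_i = 1, 1, 1 and divided differences Δ_i = 9, 5, -11, the continuity of g' gives the tridiagonal system
  1·σ_0 + 4·σ_1 + 1·σ_2 = 6(Δ_1 - Δ_0) = -24
  1·σ_1 + 4·σ_2 + 1·σ_3 = 6(Δ_2 - Δ_1) = -96
Natural end conditions: σ_0 = σ_3 = 0.
Hence σ_0 = 0, σ_1 = 0, σ_2 = -24, σ_3 = 0.
On [1, 2], g(t) = 9 - 3·(t - 1) - 12·(t - 1)² + 4·(t - 1)³.
With (t - 1) = 3/4: g(7/4) = 27/16.

1.6875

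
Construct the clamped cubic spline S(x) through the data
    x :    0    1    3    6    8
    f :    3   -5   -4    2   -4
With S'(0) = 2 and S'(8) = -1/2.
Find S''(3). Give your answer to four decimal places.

Let σ_i = S''(x_i). Step sizes h_i = 1, 2, 3, 2; slopes of the chords Δ_i = (y_(i+1) - y_i)/h_i = -8, 1/2, 2, -3.
  1·σ_0 + 6·σ_1 + 2·σ_2 = 6(Δ_1 - Δ_0) = 51
  2·σ_1 + 10·σ_2 + 3·σ_3 = 6(Δ_2 - Δ_1) = 9
  3·σ_2 + 10·σ_3 + 2·σ_4 = 6(Δ_3 - Δ_2) = -30
Clamped end conditions give two more equations: 2h_0·σ_0 + h_0·σ_1 = 6(Δ_0 - S'(0)) = -60 and h_3·σ_3 + 2h_3·σ_4 = 6(S'(8) - Δ_3) = 15.
Solving the tridiagonal system: σ_0 = -488/13, σ_1 = 196/13, σ_2 = -25/26, σ_3 = -50/13, σ_4 = 295/52.

-0.9615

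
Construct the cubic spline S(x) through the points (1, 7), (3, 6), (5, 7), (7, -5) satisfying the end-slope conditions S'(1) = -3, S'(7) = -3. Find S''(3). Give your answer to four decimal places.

1.9000

Let m_i = S''(x_i). Step sizes h_i = 2, 2, 2; slopes of the chords Δ_i = (y_(i+1) - y_i)/h_i = -1/2, 1/2, -6.
  2·m_0 + 8·m_1 + 2·m_2 = 6(Δ_1 - Δ_0) = 6
  2·m_1 + 8·m_2 + 2·m_3 = 6(Δ_2 - Δ_1) = -39
Clamped end conditions give two more equations: 2h_0·m_0 + h_0·m_1 = 6(Δ_0 - S'(1)) = 15 and h_2·m_2 + 2h_2·m_3 = 6(S'(7) - Δ_2) = 18.
Hence m_0 = 14/5, m_1 = 19/10, m_2 = -37/5, m_3 = 41/5.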